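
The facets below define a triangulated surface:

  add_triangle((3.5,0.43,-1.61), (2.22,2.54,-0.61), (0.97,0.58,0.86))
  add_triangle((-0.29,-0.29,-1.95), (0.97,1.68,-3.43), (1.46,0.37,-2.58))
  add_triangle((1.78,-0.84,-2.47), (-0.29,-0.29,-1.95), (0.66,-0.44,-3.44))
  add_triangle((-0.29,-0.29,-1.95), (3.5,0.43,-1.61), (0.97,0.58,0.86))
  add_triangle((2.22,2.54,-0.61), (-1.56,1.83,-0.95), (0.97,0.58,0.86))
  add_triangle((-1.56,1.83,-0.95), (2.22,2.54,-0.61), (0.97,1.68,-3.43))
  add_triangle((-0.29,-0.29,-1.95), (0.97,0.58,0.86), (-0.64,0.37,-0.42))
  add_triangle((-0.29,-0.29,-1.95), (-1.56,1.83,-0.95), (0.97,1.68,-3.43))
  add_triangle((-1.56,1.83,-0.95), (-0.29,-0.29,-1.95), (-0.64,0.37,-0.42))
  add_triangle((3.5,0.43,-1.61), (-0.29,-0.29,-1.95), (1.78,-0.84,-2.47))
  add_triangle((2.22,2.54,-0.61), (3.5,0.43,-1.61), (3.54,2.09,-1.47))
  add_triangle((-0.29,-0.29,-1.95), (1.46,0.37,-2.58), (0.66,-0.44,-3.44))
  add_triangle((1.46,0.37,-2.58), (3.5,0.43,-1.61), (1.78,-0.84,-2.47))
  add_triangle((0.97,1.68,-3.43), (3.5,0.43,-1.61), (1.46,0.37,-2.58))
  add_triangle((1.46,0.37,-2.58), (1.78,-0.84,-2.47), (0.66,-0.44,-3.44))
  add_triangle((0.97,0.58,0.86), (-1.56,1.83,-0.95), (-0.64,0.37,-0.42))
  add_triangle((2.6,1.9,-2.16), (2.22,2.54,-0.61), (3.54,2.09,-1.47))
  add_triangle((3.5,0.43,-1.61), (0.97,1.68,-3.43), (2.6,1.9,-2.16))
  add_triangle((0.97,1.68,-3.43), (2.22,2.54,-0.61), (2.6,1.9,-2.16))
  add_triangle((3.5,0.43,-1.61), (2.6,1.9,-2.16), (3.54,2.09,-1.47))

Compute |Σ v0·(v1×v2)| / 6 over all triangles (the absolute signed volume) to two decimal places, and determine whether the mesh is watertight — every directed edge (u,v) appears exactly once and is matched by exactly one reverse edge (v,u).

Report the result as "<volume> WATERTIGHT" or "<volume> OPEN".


17.88 WATERTIGHT

Per-triangle v0·(v1×v2)/6:
  t1: +1.6170
  t2: +0.9498
  t3: +0.2299
  t4: -0.3662
  t5: +1.2365
  t6: +3.9403
  t7: -0.2032
  t8: +1.9581
  t9: +0.1706
  t10: -1.0416
  t11: +0.1875
  t12: +0.2441
  t13: +1.3622
  t14: +1.4058
  t15: +0.8141
  t16: +0.0131
  t17: +0.8507
  t18: +1.8734
  t19: +1.5630
  t20: +1.0768
Σ = +17.8817 → |volume| = 17.88

Directed edges: 60 total, each appears once with its reverse present → watertight.


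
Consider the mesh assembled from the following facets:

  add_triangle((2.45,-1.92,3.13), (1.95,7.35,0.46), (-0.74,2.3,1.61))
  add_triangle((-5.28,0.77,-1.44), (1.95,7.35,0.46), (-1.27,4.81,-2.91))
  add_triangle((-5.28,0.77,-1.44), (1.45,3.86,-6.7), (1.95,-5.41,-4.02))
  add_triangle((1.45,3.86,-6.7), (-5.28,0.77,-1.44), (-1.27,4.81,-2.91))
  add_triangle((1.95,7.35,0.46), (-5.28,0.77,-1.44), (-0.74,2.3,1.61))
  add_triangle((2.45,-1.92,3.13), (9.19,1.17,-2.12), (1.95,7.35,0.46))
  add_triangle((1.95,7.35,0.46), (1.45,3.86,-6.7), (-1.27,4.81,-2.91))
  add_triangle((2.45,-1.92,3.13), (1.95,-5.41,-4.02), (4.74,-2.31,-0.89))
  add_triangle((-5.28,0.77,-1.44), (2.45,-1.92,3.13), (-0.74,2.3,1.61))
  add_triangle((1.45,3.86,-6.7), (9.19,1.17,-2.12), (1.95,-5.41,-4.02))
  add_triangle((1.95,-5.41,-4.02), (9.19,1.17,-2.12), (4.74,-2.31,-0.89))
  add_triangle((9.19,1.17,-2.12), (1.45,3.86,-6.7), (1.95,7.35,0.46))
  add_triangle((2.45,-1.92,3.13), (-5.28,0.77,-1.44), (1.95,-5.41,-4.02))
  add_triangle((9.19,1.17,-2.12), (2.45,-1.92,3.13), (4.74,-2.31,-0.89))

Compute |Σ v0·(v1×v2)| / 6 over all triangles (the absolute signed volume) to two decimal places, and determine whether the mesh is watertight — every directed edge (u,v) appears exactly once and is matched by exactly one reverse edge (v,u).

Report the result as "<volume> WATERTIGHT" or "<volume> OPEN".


397.03 WATERTIGHT

Per-triangle v0·(v1×v2)/6:
  t1: +10.6906
  t2: +16.9309
  t3: +48.3130
  t4: +19.6920
  t5: +12.3108
  t6: +43.3046
  t7: +23.3261
  t8: +14.7439
  t9: +7.2405
  t10: +75.2653
  t11: +17.6949
  t12: +74.3627
  t13: +17.3637
  t14: +15.7941
Σ = +397.0330 → |volume| = 397.03

Directed edges: 42 total, each appears once with its reverse present → watertight.


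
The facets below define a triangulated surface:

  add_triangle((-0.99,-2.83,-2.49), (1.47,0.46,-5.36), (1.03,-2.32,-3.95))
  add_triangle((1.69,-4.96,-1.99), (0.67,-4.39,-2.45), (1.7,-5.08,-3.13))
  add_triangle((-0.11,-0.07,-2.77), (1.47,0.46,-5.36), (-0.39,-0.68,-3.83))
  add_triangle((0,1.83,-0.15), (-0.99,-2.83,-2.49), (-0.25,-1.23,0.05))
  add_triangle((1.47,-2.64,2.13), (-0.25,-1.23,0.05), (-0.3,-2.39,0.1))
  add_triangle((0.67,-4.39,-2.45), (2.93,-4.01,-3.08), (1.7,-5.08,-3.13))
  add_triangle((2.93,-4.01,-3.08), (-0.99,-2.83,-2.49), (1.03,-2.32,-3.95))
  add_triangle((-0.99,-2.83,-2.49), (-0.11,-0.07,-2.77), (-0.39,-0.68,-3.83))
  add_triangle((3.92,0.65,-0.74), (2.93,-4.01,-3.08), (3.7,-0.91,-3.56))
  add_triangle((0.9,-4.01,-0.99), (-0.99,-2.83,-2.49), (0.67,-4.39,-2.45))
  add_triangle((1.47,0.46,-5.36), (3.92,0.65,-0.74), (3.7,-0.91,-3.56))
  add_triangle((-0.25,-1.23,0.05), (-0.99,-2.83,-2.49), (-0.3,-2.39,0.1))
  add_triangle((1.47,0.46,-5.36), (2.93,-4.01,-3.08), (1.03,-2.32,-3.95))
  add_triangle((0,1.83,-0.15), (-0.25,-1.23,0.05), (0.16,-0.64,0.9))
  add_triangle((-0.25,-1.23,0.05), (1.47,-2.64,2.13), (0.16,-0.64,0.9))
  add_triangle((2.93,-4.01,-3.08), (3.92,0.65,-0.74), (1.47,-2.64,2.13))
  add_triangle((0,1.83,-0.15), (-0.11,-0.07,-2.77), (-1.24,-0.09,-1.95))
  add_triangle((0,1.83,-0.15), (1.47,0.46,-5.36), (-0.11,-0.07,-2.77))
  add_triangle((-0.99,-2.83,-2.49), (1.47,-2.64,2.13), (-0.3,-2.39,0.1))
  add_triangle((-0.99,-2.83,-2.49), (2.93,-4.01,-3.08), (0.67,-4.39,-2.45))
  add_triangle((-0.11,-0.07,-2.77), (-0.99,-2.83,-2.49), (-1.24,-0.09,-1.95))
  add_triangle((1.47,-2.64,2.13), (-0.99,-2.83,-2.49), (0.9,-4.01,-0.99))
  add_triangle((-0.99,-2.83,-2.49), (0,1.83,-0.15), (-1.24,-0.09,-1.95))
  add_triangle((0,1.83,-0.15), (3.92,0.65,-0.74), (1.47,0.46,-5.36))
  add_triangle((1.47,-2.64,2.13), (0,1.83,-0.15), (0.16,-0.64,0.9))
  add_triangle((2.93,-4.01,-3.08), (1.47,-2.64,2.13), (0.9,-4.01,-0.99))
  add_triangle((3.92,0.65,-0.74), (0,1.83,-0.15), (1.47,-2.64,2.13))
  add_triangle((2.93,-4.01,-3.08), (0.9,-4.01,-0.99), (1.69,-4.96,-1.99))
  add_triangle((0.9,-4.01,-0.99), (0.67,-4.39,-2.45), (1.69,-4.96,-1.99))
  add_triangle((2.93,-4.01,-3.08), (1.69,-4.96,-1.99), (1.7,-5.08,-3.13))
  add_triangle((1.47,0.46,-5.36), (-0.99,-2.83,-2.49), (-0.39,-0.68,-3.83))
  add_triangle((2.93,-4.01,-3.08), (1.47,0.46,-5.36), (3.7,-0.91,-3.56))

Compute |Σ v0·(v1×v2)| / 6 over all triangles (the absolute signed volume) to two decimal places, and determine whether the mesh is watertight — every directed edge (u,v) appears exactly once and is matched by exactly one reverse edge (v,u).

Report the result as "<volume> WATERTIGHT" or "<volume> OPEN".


75.40 WATERTIGHT

Per-triangle v0·(v1×v2)/6:
  t1: +3.8288
  t2: +0.7278
  t3: +0.3877
  t4: +0.1922
  t5: +0.0759
  t6: +0.0695
  t7: +4.2901
  t8: -0.0640
  t9: +5.8899
  t10: +1.1064
  t11: +5.4632
  t12: +0.0990
  t13: +5.1569
  t14: +0.0621
  t15: +0.2392
  t16: +11.8323
  t17: +0.9841
  t18: +1.4231
  t19: +1.3610
  t20: +2.4205
  t21: +1.4684
  t22: +1.9709
  t23: -0.4384
  t24: +6.0554
  t25: +0.2866
  t26: +4.9998
  t27: +2.5958
  t28: +0.2329
  t29: +0.6879
  t30: +1.4489
  t31: +2.4090
  t32: +8.1357
Σ = +75.3987 → |volume| = 75.40

Directed edges: 96 total, each appears once with its reverse present → watertight.


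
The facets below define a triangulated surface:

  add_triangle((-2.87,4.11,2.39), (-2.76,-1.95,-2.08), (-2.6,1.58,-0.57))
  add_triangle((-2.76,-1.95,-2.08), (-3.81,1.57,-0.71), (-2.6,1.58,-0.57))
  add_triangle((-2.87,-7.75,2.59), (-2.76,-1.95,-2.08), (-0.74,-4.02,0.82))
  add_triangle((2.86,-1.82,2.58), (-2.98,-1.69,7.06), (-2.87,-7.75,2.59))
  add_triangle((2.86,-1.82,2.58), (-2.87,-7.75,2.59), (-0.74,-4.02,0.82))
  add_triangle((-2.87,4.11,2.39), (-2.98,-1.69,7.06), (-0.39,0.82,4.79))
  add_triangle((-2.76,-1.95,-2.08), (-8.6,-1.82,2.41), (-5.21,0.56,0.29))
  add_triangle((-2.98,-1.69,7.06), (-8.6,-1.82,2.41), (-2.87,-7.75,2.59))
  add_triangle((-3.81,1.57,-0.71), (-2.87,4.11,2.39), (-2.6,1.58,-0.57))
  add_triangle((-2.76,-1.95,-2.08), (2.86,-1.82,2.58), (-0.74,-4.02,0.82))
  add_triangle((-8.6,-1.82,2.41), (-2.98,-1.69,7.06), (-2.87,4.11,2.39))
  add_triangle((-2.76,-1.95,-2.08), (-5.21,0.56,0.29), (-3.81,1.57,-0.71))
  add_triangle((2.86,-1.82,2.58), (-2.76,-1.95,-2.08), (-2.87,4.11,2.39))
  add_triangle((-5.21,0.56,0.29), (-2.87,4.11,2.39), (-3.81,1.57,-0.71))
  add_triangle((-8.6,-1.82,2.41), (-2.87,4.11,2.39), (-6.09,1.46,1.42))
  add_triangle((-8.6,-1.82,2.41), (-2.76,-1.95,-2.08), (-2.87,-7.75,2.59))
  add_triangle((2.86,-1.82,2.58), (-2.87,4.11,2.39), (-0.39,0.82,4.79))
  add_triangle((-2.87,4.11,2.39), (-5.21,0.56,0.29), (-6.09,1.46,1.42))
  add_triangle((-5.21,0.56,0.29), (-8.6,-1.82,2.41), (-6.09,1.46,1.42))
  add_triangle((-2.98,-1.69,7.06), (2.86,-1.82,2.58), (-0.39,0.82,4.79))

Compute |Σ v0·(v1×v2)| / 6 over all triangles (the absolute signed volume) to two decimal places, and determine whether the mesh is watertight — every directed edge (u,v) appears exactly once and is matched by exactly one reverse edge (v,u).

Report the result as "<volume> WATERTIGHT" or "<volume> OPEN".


Per-triangle v0·(v1×v2)/6:
  t1: -3.2334
  t2: +0.6732
  t3: +4.0196
  t4: +35.6446
  t5: +4.2963
  t6: +13.2972
  t7: +9.0905
  t8: +61.0177
  t9: +1.1035
  t10: +1.7508
  t11: +44.4979
  t12: +4.0496
  t13: -9.2425
  t14: +5.2911
  t15: +8.1857
  t16: +32.7090
  t17: +4.2399
  t18: +2.0087
  t19: +3.9268
  t20: +11.4470
Σ = +234.7732 → |volume| = 234.77

Directed edges: 60 total, each appears once with its reverse present → watertight.

234.77 WATERTIGHT


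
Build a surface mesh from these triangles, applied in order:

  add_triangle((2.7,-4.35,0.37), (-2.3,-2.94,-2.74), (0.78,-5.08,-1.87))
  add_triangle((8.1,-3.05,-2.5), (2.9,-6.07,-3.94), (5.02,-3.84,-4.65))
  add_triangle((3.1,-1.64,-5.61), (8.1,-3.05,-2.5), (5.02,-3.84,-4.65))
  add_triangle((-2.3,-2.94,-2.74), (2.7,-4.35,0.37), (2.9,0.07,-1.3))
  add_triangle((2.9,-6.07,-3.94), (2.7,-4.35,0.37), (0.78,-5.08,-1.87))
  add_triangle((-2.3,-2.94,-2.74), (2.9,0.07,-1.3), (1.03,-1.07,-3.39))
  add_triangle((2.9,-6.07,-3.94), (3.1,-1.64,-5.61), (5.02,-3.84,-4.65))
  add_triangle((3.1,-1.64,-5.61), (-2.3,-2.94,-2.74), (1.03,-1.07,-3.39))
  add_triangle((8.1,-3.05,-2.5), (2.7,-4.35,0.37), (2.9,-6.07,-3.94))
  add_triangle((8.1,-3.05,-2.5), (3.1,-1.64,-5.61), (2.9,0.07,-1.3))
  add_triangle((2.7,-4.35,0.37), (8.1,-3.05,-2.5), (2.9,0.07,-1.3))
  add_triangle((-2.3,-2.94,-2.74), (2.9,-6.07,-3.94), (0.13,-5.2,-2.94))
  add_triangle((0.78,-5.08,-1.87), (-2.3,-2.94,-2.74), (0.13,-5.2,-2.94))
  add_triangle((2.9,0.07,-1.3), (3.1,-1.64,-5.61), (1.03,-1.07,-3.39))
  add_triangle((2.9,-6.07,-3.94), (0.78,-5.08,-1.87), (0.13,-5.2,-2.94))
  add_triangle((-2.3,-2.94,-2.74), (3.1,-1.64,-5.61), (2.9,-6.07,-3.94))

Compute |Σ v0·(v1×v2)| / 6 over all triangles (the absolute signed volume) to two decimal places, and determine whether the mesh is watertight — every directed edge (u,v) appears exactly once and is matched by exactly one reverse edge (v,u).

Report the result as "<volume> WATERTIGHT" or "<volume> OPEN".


86.04 WATERTIGHT

Per-triangle v0·(v1×v2)/6:
  t1: +1.7400
  t2: +12.8224
  t3: +10.2693
  t4: -10.2507
  t5: +6.2190
  t6: -2.0869
  t7: +9.5921
  t8: +1.4048
  t9: +21.7890
  t10: +7.5578
  t11: +0.0654
  t12: +3.6123
  t13: +1.4515
  t14: +0.1937
  t15: +2.6745
  t16: +18.9847
Σ = +86.0390 → |volume| = 86.04

Directed edges: 48 total, each appears once with its reverse present → watertight.


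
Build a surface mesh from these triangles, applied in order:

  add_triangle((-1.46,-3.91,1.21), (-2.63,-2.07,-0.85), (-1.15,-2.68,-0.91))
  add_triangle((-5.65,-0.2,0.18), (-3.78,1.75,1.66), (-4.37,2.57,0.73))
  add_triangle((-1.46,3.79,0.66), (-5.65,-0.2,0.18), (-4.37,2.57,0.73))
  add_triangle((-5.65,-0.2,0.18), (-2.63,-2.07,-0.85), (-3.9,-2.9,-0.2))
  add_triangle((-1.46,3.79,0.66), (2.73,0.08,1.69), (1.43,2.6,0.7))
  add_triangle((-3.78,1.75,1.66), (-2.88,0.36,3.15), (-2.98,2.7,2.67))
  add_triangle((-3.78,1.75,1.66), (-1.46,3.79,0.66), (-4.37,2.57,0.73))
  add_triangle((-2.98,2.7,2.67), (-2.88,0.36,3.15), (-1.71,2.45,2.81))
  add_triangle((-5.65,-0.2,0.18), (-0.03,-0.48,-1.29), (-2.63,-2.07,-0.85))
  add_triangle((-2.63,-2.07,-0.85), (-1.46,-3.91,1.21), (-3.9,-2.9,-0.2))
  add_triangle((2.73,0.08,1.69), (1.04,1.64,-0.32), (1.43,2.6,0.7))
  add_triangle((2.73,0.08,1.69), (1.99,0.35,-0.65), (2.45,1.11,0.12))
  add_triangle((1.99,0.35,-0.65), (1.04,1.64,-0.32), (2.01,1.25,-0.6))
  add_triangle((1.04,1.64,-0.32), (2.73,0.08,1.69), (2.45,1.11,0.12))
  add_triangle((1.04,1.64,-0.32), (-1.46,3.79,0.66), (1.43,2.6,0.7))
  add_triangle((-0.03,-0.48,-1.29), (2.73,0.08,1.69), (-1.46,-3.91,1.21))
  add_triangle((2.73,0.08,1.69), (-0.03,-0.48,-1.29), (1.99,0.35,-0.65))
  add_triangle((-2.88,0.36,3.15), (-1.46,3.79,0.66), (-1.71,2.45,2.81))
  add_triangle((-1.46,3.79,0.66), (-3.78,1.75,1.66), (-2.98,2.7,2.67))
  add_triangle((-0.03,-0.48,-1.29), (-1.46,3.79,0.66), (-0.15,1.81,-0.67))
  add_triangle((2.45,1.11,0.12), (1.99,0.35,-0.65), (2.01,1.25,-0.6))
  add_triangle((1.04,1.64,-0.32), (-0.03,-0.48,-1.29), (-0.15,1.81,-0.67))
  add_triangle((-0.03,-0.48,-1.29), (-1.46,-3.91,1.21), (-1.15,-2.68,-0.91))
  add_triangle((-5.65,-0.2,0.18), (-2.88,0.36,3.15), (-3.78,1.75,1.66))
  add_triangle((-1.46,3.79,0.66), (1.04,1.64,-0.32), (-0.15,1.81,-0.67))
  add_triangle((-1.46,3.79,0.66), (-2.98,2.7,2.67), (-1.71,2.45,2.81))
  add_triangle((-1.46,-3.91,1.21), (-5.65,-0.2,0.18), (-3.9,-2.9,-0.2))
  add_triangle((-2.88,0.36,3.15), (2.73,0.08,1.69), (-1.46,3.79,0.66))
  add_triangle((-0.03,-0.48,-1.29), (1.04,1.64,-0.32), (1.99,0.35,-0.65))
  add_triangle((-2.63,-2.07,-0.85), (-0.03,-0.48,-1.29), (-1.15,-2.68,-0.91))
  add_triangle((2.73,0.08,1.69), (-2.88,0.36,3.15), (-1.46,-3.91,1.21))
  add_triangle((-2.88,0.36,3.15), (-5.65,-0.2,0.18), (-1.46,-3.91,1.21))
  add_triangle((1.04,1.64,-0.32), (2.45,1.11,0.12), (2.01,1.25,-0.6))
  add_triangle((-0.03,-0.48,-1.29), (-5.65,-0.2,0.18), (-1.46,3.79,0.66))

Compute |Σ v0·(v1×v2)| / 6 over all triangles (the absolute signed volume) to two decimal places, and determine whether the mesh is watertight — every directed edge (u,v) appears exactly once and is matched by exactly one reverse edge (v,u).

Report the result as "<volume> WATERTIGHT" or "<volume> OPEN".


Per-triangle v0·(v1×v2)/6:
  t1: +1.9599
  t2: +2.9022
  t3: +0.5631
  t4: +1.8250
  t5: +2.1432
  t6: +2.4030
  t7: +2.3393
  t8: +1.6825
  t9: +1.9821
  t10: +1.4084
  t11: +0.9862
  t12: +0.7036
  t13: +0.0215
  t14: +0.5675
  t15: +1.1912
  t16: +2.6980
  t17: +0.5790
  t18: -2.6328
  t19: +2.6551
  t20: +0.5508
  t21: +0.2609
  t22: +0.5146
  t23: +0.3091
  t24: +4.7554
  t25: +0.8310
  t26: +1.8558
  t27: +4.2041
  t28: +8.2863
  t29: +0.6250
  t30: +0.8884
  t31: +9.1072
  t32: +11.6175
  t33: +0.2819
  t34: +4.3935
Σ = +74.4594 → |volume| = 74.46

Directed edges: 102 total, each appears once with its reverse present → watertight.

74.46 WATERTIGHT


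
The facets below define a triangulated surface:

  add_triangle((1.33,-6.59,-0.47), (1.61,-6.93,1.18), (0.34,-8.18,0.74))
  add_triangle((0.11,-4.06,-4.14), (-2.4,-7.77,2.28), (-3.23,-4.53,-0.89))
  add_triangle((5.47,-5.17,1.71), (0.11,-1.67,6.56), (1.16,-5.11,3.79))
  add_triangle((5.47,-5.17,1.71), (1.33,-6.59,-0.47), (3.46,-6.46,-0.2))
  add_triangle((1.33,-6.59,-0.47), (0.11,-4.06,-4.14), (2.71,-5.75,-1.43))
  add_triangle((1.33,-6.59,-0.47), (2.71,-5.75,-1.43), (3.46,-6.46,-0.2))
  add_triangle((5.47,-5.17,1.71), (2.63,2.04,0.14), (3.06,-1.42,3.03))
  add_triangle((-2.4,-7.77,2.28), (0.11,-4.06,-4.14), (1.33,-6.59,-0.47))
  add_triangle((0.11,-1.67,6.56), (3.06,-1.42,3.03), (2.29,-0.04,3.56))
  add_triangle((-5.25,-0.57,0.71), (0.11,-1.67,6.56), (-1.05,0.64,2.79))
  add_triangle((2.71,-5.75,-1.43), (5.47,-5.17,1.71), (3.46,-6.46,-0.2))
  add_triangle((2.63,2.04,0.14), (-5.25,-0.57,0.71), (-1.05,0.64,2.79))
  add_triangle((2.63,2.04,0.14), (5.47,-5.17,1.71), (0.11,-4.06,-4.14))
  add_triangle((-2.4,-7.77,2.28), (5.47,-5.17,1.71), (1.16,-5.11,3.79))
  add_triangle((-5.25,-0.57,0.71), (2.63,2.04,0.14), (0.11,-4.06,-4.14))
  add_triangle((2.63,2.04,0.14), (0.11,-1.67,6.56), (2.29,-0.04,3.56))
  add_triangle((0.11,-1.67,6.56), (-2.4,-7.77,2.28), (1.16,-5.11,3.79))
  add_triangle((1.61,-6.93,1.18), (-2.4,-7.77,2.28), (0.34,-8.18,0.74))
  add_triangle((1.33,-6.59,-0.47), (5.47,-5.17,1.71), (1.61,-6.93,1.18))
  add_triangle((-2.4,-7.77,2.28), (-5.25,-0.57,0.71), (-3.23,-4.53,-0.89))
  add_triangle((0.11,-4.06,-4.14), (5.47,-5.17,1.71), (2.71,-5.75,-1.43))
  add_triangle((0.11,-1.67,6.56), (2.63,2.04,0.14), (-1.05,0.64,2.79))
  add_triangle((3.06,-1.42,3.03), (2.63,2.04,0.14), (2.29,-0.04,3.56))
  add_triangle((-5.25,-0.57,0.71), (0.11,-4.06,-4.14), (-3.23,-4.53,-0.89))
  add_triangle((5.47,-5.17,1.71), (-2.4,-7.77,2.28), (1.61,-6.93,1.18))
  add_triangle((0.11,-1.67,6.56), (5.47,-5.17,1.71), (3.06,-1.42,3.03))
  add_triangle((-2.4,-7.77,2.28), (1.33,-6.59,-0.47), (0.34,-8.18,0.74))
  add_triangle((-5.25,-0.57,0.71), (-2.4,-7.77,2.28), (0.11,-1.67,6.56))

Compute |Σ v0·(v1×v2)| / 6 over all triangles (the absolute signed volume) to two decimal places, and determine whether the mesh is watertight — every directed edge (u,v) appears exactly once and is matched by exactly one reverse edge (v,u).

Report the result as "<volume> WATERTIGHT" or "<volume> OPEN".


281.64 WATERTIGHT

Per-triangle v0·(v1×v2)/6:
  t1: +2.7178
  t2: +16.5601
  t3: +18.9845
  t4: +3.6553
  t5: +7.3477
  t6: +2.8591
  t7: +9.4704
  t8: +18.9898
  t9: +4.4318
  t10: +8.2348
  t11: +2.8964
  t12: +3.7381
  t13: +19.6838
  t14: +20.2780
  t15: +4.5666
  t16: +2.5726
  t17: +19.6689
  t18: +4.8955
  t19: +7.6574
  t20: +15.8690
  t21: +3.9219
  t22: +6.3682
  t23: +3.4344
  t24: +10.3578
  t25: +8.7481
  t26: +11.7184
  t27: +1.6872
  t28: +40.3241
Σ = +281.6379 → |volume| = 281.64

Directed edges: 84 total, each appears once with its reverse present → watertight.


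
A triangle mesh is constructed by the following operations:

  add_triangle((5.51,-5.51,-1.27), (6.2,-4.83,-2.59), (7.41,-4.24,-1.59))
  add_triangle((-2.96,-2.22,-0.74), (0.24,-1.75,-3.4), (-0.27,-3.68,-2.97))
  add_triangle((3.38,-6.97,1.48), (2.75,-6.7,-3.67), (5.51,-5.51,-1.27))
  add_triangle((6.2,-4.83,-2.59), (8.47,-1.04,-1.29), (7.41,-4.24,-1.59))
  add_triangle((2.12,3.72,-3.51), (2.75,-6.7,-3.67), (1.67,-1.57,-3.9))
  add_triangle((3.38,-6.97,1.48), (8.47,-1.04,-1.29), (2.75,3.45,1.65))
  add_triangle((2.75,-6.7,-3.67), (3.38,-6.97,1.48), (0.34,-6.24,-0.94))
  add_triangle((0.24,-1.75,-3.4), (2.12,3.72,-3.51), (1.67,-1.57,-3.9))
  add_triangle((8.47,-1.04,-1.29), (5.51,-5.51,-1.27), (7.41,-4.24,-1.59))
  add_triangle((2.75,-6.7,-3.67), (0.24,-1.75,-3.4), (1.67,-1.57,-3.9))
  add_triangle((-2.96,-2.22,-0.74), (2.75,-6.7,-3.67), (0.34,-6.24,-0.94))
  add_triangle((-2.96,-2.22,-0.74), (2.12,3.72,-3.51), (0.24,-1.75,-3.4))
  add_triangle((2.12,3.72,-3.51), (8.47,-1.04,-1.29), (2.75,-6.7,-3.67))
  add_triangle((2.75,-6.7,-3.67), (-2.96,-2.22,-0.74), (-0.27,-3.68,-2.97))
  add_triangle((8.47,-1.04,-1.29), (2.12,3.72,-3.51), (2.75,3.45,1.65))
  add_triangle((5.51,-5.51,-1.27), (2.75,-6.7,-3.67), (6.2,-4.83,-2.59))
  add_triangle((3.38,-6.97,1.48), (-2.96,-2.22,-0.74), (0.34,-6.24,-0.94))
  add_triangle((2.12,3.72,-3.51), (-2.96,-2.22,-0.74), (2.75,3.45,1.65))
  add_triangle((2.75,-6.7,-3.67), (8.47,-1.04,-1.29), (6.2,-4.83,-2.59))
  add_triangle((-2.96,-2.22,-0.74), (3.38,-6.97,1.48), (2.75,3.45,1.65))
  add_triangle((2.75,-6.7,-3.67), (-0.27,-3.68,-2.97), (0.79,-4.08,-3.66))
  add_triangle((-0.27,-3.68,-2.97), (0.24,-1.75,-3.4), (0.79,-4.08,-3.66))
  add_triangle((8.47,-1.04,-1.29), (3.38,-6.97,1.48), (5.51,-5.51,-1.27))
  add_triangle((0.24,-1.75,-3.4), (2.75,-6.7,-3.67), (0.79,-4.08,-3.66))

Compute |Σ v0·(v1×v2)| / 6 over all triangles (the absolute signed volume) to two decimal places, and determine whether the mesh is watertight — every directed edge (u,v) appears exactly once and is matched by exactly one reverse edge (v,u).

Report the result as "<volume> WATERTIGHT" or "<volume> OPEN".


Per-triangle v0·(v1×v2)/6:
  t1: +3.5281
  t2: +3.1723
  t3: +18.2042
  t4: +5.0863
  t5: +6.0265
  t6: +29.8098
  t7: +14.5772
  t8: +3.9039
  t9: +1.1232
  t10: +4.4197
  t11: +9.5314
  t12: +7.4824
  t13: +46.8930
  t14: +5.0714
  t15: +28.6657
  t16: +8.0311
  t17: +6.8410
  t18: +3.7768
  t19: +3.8926
  t20: +4.9479
  t21: +1.8908
  t22: +1.2450
  t23: +17.5973
  t24: +1.6506
Σ = +237.3682 → |volume| = 237.37

Directed edges: 72 total, each appears once with its reverse present → watertight.

237.37 WATERTIGHT


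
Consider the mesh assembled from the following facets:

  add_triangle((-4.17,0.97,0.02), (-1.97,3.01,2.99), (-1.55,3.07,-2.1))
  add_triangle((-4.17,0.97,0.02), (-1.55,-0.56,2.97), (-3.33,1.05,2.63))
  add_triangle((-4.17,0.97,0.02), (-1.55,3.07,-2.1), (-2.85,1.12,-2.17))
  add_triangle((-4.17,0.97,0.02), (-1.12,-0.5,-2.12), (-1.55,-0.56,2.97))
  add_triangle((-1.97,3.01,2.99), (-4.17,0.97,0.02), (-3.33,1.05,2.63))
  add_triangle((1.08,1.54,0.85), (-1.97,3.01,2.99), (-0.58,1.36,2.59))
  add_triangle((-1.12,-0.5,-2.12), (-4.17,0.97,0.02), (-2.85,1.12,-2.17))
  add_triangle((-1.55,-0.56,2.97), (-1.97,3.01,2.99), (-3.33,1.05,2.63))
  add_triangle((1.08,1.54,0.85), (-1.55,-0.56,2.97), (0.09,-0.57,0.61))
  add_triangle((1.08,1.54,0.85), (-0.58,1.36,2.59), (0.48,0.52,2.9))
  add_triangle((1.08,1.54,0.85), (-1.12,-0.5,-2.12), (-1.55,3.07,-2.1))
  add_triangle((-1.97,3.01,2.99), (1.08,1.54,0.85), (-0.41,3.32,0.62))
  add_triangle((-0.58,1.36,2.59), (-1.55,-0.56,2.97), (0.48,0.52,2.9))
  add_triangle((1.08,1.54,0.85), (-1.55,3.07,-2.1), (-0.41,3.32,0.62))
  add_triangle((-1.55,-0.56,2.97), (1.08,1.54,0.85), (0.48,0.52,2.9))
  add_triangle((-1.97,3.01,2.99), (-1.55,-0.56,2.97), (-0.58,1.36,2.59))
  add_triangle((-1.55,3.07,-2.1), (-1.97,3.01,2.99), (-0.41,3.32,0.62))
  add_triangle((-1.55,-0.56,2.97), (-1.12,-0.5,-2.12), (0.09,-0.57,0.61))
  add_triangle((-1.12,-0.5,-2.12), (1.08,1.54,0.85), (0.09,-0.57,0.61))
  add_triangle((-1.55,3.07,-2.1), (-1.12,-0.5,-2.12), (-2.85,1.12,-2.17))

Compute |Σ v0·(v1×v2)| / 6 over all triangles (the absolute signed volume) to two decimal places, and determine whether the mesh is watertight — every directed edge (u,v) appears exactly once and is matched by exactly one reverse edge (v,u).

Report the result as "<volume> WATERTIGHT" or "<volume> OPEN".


43.74 WATERTIGHT

Per-triangle v0·(v1×v2)/6:
  t1: +9.3500
  t2: +2.2394
  t3: +3.4426
  t4: +2.9257
  t5: +4.0654
  t6: +1.4036
  t7: +1.8293
  t8: +3.1493
  t9: +0.6868
  t10: +1.0831
  t11: +1.0033
  t12: +2.2038
  t13: +1.4164
  t14: +1.5145
  t15: -0.8732
  t16: +1.7398
  t17: +3.9372
  t18: +0.6833
  t19: +0.0492
  t20: +1.8920
Σ = +43.7418 → |volume| = 43.74

Directed edges: 60 total, each appears once with its reverse present → watertight.


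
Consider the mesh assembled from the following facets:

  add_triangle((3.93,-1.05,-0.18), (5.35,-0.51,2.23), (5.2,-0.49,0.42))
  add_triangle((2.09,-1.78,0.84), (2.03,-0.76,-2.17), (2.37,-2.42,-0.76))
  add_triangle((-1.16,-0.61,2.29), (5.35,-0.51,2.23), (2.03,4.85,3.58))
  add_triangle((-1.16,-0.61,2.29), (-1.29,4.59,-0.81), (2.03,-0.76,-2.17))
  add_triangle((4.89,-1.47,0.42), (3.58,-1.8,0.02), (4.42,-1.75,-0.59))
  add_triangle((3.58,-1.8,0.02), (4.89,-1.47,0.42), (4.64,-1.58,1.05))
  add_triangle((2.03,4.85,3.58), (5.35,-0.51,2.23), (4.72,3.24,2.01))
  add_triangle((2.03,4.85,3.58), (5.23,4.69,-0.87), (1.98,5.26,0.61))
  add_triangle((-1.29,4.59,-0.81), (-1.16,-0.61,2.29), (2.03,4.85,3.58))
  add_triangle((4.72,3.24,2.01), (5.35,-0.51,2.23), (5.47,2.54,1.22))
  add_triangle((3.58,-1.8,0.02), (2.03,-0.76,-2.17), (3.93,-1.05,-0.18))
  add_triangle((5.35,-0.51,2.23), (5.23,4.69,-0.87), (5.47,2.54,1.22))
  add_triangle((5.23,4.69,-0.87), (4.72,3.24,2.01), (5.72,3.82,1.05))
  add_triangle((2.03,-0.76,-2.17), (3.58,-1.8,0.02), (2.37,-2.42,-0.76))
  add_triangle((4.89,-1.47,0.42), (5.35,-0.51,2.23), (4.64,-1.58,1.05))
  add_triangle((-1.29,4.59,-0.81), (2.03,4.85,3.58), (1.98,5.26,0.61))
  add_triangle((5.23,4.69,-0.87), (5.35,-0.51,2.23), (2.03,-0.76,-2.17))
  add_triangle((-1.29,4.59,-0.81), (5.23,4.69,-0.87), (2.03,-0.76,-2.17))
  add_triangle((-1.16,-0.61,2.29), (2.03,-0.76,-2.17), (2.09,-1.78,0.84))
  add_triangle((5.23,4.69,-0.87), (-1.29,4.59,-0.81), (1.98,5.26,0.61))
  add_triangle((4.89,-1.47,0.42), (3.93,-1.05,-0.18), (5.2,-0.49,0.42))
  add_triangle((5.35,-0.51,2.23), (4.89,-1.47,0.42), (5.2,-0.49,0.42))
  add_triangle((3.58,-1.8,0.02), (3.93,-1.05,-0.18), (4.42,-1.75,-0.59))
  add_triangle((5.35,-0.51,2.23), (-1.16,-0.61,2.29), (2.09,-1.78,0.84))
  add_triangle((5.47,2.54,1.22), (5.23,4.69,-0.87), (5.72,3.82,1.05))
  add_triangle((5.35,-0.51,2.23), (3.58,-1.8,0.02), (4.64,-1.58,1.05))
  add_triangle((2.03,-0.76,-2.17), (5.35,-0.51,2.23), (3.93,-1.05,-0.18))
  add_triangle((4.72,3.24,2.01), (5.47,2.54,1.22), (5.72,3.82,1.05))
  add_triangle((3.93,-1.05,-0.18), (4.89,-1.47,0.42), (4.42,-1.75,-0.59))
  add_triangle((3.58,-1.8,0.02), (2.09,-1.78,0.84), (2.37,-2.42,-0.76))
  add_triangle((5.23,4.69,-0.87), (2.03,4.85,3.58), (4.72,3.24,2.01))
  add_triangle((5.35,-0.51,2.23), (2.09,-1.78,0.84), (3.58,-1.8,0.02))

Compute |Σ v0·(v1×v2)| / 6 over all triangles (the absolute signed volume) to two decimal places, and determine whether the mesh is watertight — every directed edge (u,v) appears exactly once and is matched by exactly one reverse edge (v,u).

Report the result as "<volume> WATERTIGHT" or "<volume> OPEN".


Per-triangle v0·(v1×v2)/6:
  t1: -1.0616
  t2: -0.9956
  t3: +14.2294
  t4: -0.6856
  t5: +0.4733
  t6: +0.4277
  t7: +8.8033
  t8: +9.4184
  t9: +10.1829
  t10: +3.6040
  t11: +1.1738
  t12: +3.4216
  t13: +1.4585
  t14: +1.7190
  t15: +0.8503
  t16: +7.7428
  t17: +15.4947
  t18: +11.4832
  t19: +0.7318
  t20: +7.8175
  t21: +0.4498
  t22: +1.5724
  t23: -0.2827
  t24: +3.9293
  t25: +1.6955
  t26: -0.3436
  t27: +0.8980
  t28: +1.2315
  t29: +0.2815
  t30: +0.9435
  t31: +10.7713
  t32: +2.0346
Σ = +119.4705 → |volume| = 119.47

Directed edges: 96 total, each appears once with its reverse present → watertight.

119.47 WATERTIGHT


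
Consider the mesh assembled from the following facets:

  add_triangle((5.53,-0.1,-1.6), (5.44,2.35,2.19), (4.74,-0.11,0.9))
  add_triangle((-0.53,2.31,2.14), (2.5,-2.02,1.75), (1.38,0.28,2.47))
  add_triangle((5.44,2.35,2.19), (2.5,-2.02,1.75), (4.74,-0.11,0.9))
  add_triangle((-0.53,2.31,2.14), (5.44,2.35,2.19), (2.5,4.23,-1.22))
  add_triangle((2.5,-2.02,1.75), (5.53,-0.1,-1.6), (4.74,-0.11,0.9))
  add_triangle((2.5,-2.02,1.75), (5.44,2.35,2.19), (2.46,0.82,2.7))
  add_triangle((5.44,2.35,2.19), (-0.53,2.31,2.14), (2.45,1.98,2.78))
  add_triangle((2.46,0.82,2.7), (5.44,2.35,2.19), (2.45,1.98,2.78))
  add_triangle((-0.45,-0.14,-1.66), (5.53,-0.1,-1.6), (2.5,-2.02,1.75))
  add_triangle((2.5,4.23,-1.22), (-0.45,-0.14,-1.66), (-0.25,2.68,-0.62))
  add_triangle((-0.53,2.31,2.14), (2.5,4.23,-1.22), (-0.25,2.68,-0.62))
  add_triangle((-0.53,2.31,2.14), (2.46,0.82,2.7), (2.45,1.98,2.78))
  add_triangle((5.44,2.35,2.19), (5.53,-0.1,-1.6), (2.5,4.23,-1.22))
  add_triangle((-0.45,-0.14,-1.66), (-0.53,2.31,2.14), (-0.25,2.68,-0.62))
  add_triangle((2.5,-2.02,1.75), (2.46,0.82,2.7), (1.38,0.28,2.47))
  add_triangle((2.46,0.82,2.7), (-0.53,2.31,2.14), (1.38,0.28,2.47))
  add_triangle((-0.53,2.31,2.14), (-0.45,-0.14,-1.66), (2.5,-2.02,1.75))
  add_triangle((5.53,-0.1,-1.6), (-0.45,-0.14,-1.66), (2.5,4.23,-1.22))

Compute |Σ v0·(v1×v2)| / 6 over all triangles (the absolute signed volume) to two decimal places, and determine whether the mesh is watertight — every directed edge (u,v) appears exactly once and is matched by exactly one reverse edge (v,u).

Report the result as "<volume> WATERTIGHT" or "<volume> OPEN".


70.50 WATERTIGHT

Per-triangle v0·(v1×v2)/6:
  t1: +5.2099
  t2: +0.2803
  t3: +4.2883
  t4: +11.8465
  t5: +4.0789
  t6: +4.6416
  t7: +2.1625
  t8: +1.8233
  t9: +3.5960
  t10: +2.2381
  t11: +3.4239
  t12: +1.2054
  t13: +15.9520
  t14: +0.7909
  t15: +1.1910
  t16: +1.1749
  t17: -0.5277
  t18: +7.1218
Σ = +70.4976 → |volume| = 70.50

Directed edges: 54 total, each appears once with its reverse present → watertight.


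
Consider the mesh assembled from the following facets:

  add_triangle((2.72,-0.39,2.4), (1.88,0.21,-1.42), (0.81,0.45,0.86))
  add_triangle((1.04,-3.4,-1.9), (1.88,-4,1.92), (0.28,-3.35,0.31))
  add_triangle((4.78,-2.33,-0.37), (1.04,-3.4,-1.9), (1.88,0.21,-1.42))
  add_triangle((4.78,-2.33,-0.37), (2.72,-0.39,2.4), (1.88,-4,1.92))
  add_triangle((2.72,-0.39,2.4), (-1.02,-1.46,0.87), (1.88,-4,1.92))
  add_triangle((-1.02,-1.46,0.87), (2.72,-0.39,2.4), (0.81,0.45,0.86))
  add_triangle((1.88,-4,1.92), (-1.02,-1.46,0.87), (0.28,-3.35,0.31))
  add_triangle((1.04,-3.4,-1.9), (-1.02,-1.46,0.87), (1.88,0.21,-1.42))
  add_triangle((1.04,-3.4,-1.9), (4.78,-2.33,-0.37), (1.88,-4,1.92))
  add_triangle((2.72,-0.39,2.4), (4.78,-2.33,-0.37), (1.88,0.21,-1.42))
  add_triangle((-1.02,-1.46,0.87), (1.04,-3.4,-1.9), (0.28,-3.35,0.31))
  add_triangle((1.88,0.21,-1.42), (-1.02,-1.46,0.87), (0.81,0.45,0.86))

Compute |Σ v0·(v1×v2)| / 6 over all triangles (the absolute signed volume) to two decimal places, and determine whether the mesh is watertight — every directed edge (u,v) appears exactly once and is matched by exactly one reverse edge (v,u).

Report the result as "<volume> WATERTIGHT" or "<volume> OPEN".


Per-triangle v0·(v1×v2)/6:
  t1: +0.8218
  t2: +2.5653
  t3: +4.5702
  t4: +7.9530
  t5: +2.8031
  t6: +0.5601
  t7: +1.6225
  t8: -0.5797
  t9: +9.2304
  t10: +3.2928
  t11: +1.1020
  t12: -0.6320
Σ = +33.3094 → |volume| = 33.31

Directed edges: 36 total, each appears once with its reverse present → watertight.

33.31 WATERTIGHT


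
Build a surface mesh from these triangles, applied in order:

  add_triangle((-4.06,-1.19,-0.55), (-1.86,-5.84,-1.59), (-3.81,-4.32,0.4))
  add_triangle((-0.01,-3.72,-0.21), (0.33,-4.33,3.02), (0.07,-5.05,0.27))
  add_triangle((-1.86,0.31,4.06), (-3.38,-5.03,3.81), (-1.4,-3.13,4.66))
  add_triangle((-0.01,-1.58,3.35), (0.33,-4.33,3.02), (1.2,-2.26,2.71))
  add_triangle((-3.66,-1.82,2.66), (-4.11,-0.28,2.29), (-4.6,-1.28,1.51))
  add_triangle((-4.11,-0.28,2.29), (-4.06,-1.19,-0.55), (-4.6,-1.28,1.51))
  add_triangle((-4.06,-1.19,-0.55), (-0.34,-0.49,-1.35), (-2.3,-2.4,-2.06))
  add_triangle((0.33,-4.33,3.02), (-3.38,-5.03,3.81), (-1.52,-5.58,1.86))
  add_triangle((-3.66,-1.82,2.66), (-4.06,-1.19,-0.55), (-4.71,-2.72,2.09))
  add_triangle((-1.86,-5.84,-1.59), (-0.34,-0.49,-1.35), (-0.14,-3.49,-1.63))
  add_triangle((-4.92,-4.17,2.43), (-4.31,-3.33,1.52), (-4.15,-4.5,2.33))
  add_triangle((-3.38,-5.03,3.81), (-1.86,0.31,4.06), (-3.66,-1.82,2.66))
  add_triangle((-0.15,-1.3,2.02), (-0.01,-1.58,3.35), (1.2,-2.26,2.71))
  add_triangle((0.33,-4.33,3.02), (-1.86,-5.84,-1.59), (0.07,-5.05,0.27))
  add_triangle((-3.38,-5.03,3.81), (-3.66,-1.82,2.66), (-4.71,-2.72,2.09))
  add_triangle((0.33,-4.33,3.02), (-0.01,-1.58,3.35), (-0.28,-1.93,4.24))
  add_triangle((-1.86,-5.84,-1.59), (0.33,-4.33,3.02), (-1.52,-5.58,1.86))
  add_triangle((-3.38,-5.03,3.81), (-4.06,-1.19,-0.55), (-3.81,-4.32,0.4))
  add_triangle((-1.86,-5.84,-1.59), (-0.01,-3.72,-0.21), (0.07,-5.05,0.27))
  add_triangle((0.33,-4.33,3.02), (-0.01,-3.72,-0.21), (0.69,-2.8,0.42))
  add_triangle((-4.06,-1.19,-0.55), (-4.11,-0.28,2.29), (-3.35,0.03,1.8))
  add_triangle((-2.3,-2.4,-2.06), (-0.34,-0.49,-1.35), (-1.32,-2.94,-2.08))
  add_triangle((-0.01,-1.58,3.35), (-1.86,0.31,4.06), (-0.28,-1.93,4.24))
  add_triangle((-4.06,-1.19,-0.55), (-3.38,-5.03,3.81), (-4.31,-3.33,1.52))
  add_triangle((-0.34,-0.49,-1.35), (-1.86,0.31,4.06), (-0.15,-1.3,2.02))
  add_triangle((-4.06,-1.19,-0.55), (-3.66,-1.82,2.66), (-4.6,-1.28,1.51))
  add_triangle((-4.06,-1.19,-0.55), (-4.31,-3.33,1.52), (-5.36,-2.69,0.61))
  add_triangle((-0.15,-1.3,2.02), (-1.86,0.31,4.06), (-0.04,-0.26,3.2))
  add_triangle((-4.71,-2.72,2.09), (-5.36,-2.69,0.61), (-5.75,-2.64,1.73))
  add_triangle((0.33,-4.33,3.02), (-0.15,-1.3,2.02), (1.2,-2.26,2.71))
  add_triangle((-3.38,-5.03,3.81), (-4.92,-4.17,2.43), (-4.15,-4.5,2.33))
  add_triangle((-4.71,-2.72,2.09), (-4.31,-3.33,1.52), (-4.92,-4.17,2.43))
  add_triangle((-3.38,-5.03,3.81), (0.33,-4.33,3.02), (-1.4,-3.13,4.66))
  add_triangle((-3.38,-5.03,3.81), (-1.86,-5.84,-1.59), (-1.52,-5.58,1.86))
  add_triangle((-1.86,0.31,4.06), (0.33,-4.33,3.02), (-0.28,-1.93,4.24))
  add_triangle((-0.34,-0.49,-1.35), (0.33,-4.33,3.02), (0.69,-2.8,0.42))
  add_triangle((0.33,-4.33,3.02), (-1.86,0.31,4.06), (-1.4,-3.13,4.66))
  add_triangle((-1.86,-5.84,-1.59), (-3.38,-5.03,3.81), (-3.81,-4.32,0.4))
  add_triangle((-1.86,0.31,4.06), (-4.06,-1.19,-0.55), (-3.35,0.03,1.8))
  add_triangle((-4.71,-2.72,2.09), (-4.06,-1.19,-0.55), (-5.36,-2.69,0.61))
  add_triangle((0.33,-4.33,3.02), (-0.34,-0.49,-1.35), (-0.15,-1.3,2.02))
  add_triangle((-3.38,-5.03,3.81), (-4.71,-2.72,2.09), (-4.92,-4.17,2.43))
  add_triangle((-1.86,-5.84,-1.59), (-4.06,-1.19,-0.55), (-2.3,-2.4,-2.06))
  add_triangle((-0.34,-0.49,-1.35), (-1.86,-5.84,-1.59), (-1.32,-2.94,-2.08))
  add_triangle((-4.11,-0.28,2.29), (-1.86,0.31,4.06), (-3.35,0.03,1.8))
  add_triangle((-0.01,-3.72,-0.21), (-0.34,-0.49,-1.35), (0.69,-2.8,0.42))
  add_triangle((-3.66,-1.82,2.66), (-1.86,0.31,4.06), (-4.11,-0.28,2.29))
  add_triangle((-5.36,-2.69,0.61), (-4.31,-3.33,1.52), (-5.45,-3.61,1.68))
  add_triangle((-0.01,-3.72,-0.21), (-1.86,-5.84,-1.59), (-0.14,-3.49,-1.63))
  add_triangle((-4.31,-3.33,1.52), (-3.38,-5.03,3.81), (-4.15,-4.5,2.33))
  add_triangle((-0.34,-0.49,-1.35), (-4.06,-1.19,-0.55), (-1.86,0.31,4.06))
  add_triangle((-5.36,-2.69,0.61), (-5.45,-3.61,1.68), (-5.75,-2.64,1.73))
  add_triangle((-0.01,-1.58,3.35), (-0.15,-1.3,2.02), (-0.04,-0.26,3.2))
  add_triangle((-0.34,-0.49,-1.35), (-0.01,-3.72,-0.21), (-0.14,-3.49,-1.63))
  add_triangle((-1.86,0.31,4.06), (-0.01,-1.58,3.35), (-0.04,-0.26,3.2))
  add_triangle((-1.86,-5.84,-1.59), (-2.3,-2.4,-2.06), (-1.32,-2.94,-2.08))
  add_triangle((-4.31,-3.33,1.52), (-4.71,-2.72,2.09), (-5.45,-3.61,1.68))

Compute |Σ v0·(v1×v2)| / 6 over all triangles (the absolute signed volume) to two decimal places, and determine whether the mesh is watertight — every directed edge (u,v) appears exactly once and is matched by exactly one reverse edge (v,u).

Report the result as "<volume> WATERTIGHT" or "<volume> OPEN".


95.20 OPEN

Per-triangle v0·(v1×v2)/6:
  t1: +6.1826
  t2: -0.0516
  t3: +6.5013
  t4: +1.7741
  t5: +1.5439
  t6: +1.2032
  t7: +1.0610
  t8: +5.9418
  t9: +1.4810
  t10: +1.2722
  t11: +0.4162
  t12: +6.5525
  t13: -0.3132
  t14: +4.1231
  t15: +3.0356
  t16: +0.4205
  t17: +4.5702
  t18: +6.7468
  t19: +0.5694
  t20: +1.2893
  t21: +0.5391
  t22: +0.5797
  t23: +0.2601
  t24: -0.2181
  t25: -1.1462
  t26: +1.2244
  t27: +0.2755
  t28: -1.1386
  t29: -0.6834
  t30: -1.0295
  t31: +1.2271
  t32: +0.5723
  t33: +6.3703
  t34: +7.1445
  t35: +2.5171
  t36: -0.9993
  t37: +1.7740
  t38: +9.5435
  t39: -1.6483
  t40: +0.8546
  t41: -0.6073
  t42: +1.8132
  t43: +4.7017
  t44: +0.2252
  t45: +0.5547
  t46: +0.4505
  t47: +3.4388
  t48: +0.3002
  t49: +1.5365
  t50: -0.9275
  t51: -0.3844
  t52: +1.0732
  t53: -0.1063
  t54: -0.1938
  t55: +1.2511
  t56: +1.3873
  t57: +0.3449
Σ = +95.1970 → |volume| = 95.20

Directed edges: 171 total; 3 unmatched, e.g. (-5.75,-2.64,1.73)→(-4.71,-2.72,2.09) → open.


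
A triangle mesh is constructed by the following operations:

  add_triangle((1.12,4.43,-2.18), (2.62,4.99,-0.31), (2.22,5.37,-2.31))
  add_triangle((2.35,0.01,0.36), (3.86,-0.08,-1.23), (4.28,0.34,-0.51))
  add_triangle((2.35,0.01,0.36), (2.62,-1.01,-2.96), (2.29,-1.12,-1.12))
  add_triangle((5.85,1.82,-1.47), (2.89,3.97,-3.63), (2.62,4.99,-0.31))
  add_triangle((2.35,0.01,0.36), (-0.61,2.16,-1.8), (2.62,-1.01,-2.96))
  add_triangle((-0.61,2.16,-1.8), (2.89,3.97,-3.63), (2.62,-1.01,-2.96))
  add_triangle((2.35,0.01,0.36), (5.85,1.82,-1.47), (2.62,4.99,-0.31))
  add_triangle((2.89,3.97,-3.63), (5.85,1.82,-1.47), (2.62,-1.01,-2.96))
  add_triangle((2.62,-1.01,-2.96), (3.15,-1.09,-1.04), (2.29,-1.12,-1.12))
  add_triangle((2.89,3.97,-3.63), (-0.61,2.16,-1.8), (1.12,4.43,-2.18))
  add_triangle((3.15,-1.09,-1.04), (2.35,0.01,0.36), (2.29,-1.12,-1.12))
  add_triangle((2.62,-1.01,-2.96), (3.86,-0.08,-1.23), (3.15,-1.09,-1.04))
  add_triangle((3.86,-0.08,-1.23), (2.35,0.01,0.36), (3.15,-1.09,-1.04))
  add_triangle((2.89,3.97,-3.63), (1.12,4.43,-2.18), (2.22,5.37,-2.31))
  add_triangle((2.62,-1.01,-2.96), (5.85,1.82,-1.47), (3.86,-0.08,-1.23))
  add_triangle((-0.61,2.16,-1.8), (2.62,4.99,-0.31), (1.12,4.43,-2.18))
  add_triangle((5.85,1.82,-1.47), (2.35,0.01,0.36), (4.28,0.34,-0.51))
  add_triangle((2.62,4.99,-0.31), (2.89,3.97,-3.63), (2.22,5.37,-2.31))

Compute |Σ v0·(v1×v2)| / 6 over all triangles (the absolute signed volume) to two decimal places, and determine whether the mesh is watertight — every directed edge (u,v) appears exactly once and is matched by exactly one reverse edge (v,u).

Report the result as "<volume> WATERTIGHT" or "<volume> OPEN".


44.64 OPEN

Per-triangle v0·(v1×v2)/6:
  t1: +1.0325
  t2: +0.2736
  t3: -0.8991
  t4: +12.8630
  t5: -3.5297
  t6: +5.2193
  t7: +4.1140
  t8: +12.0586
  t9: +0.3405
  t10: +2.4574
  t11: +0.0381
  t12: +1.3787
  t13: +0.7296
  t14: +1.5305
  t15: +2.4117
  t16: +1.0922
  t17: +0.5213
  t18: +3.0110
Σ = +44.6433 → |volume| = 44.64

Directed edges: 54 total; 6 unmatched, e.g. (3.86,-0.08,-1.23)→(4.28,0.34,-0.51) → open.


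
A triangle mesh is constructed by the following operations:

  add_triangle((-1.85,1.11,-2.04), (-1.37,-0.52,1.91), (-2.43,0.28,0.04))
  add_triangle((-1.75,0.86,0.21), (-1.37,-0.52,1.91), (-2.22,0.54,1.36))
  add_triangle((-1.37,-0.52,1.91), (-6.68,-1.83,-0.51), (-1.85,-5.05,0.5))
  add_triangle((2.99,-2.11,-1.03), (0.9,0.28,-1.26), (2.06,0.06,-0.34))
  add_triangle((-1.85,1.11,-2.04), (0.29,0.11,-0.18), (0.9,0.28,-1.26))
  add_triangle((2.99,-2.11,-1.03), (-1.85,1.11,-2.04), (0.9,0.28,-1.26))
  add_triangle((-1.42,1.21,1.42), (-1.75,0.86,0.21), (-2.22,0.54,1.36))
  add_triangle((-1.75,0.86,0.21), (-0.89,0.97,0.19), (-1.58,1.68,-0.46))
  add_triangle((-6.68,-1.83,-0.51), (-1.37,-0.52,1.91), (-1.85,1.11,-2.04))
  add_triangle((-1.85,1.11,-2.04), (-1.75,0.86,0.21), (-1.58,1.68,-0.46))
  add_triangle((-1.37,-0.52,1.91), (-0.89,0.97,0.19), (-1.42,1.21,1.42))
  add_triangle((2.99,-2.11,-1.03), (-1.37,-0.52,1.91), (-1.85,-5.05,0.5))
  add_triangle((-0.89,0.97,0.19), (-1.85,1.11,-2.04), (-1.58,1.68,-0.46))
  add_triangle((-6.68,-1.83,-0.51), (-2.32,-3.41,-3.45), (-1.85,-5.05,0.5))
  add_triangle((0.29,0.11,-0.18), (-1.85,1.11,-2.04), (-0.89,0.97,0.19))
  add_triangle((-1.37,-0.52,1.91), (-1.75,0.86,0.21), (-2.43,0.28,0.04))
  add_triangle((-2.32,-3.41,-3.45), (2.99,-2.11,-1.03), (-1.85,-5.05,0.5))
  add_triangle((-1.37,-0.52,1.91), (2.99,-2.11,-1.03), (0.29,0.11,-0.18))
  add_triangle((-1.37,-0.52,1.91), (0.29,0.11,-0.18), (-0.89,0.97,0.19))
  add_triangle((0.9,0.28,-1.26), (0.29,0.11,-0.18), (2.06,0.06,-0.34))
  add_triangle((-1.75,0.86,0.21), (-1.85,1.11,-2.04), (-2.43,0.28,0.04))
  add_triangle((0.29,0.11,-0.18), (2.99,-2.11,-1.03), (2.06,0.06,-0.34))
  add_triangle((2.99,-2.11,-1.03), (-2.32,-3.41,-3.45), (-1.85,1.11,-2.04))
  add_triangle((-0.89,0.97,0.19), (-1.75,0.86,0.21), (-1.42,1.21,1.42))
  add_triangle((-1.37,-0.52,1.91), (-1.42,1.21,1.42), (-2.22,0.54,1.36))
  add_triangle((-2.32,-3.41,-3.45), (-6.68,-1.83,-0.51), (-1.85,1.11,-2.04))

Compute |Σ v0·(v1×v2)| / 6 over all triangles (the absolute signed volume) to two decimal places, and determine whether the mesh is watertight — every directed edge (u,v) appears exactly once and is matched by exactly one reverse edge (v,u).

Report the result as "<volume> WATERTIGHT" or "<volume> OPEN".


72.92 WATERTIGHT

Per-triangle v0·(v1×v2)/6:
  t1: -0.1171
  t2: +0.1001
  t3: +10.0867
  t4: +0.8852
  t5: +0.0709
  t6: +1.3135
  t7: +0.3642
  t8: +0.1228
  t9: +3.3205
  t10: +0.5581
  t11: -0.2525
  t12: +4.6563
  t13: -0.0920
  t14: +18.5352
  t15: +0.1698
  t16: +0.5530
  t17: +13.1126
  t18: +0.1661
  t19: +0.0670
  t20: +0.0272
  t21: +0.6179
  t22: -0.1184
  t23: +6.3199
  t24: +0.1817
  t25: +0.5162
  t26: +11.7563
Σ = +72.9210 → |volume| = 72.92

Directed edges: 78 total, each appears once with its reverse present → watertight.


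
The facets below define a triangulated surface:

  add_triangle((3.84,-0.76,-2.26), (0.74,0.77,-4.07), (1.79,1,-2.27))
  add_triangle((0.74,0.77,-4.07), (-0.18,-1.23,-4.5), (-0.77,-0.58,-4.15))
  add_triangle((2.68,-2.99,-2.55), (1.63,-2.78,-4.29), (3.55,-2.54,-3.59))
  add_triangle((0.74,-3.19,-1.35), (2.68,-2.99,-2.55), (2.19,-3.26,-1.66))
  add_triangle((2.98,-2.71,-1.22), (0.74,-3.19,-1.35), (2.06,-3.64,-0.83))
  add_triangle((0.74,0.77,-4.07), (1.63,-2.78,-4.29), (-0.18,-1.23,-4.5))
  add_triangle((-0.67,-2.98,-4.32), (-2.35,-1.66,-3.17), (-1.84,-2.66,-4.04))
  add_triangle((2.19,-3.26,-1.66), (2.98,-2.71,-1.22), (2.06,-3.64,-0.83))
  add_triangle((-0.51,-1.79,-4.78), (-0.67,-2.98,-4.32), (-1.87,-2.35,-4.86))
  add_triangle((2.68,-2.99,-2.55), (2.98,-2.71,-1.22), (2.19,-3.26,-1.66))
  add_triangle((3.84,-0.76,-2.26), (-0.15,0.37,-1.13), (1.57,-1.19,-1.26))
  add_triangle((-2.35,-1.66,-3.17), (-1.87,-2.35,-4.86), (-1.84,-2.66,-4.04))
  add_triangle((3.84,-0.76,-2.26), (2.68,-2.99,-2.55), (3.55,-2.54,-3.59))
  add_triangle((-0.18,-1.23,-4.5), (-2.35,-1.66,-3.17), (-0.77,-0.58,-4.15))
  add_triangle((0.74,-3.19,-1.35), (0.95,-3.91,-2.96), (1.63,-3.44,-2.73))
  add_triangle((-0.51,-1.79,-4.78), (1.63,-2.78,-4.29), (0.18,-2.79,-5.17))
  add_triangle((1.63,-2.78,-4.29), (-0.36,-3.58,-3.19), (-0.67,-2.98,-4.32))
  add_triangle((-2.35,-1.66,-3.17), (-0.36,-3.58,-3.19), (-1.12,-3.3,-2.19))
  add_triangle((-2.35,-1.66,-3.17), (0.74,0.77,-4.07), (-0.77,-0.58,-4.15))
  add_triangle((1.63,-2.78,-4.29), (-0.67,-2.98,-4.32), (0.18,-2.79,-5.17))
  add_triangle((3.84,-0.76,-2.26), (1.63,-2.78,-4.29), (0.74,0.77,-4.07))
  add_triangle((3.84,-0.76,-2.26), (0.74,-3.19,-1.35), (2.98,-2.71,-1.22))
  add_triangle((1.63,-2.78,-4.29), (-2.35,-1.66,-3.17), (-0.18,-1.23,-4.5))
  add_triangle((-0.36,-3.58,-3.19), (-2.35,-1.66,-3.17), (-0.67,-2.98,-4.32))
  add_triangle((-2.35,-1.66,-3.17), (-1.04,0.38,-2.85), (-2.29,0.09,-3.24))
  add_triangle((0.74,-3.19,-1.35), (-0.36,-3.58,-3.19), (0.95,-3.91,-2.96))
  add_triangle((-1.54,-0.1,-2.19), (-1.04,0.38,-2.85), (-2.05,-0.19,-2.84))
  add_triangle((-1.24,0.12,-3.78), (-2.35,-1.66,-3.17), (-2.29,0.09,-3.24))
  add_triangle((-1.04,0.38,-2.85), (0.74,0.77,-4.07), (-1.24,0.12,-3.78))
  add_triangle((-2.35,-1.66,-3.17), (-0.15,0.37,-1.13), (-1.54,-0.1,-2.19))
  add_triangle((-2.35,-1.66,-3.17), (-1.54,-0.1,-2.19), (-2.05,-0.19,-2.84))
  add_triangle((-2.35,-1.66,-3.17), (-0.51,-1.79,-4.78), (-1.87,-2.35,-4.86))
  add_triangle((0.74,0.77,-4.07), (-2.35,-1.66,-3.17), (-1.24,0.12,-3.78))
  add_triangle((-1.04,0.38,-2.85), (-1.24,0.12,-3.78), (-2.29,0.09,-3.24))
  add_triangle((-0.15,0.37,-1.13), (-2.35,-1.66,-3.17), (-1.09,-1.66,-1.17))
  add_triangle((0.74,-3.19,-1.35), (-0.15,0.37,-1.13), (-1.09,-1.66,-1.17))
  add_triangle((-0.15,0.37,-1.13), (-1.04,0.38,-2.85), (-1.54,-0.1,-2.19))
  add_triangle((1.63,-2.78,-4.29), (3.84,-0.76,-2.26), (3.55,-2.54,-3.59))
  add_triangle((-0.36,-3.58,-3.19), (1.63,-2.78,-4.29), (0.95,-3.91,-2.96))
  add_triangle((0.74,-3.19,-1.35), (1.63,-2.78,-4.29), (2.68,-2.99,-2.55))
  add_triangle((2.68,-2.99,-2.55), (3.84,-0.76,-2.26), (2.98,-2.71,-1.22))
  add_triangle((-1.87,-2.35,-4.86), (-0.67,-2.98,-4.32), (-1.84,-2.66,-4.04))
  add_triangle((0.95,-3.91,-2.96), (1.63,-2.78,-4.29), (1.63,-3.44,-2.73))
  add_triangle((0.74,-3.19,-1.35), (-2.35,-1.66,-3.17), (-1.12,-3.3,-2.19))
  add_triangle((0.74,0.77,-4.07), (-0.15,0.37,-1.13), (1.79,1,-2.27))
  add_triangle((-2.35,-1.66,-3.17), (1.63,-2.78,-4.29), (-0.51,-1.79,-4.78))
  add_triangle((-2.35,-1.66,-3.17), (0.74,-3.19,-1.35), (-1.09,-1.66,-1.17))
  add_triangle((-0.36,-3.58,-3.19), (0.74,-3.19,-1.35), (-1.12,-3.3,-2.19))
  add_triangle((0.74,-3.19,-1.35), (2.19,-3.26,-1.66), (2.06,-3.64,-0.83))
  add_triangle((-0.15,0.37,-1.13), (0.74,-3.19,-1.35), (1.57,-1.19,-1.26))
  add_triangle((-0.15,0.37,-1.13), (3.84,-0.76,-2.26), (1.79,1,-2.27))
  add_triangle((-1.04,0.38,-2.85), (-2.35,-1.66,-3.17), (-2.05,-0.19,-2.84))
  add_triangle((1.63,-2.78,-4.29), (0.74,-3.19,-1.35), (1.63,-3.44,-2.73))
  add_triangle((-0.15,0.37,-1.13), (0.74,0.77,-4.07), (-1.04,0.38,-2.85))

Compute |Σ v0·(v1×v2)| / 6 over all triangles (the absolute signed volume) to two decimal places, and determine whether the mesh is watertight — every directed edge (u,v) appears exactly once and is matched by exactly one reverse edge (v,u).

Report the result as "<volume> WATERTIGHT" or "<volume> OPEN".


42.14 OPEN

Per-triangle v0·(v1×v2)/6:
  t1: +2.4366
  t2: +1.2281
  t3: +1.8292
  t4: +0.6832
  t5: -0.9354
  t6: +3.6320
  t7: -0.2904
  t8: +0.6783
  t9: +1.3784
  t10: +0.7056
  t11: -0.7587
  t12: +0.6174
  t13: +1.2184
  t14: +1.2838
  t15: +0.5483
  t16: +0.7363
  t17: +2.2972
  t18: +1.7727
  t19: +0.3730
  t20: +1.1563
  t21: +7.6696
  t22: -2.2808
  t23: +3.7524
  t24: +1.7947
  t25: -0.9020
  t26: +0.8644
  t27: +0.0114
  t28: +1.3505
  t29: +0.4209
  t30: -0.3379
  t31: -0.0266
  t32: +0.3403
  t33: +1.7728
  t34: +0.2247
  t35: -0.2674
  t36: -0.9931
  t37: +0.0283
  t38: +1.5565
  t39: +2.0500
  t40: +2.6153
  t41: +2.1603
  t42: +0.7739
  t43: +1.0528
  t44: -1.3198
  t45: +0.2835
  t46: -2.6673
  t47: +1.2553
  t48: +1.1769
  t49: +0.7228
  t50: -0.9109
  t51: -0.7910
  t52: +0.6805
  t53: -0.7099
  t54: +0.2035
Σ = +42.1449 → |volume| = 42.14

Directed edges: 162 total; 6 unmatched, e.g. (-0.51,-1.79,-4.78)→(-0.67,-2.98,-4.32) → open.
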